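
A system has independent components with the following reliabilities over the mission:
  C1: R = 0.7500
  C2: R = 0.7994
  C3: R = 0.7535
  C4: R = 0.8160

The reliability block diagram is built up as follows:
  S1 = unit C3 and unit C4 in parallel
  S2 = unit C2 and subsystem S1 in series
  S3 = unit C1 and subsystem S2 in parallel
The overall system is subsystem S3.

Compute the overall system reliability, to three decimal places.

0.941

Parallel (C3 and C4): 1 − (1 − 0.75350)(1 − 0.81600) = 0.95464
Series (C2 and [0.95464]): 0.79940 × 0.95464 = 0.76314
Parallel (C1 and [0.76314]): 1 − (1 − 0.75000)(1 − 0.76314) = 0.941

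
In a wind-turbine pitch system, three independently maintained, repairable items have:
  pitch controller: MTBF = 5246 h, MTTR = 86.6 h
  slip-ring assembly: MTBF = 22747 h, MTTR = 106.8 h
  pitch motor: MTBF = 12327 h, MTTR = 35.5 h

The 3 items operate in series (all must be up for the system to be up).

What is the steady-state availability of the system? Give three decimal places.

0.976

A(pitch controller) = MTBF/(MTBF+MTTR) = 5246/(5246+86.6) = 0.983760
A(slip-ring assembly) = MTBF/(MTBF+MTTR) = 22747/(22747+106.8) = 0.995327
A(pitch motor) = MTBF/(MTBF+MTTR) = 12327/(12327+35.5) = 0.997128
Series availability: 0.983760 × 0.995327 × 0.997128 = 0.976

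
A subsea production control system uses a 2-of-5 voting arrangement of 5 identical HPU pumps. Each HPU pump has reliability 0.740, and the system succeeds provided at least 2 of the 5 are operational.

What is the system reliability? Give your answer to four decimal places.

0.9819

R = Σ_{i=2}^{5} C(5,i) p^i (1−p)^{5−i} with p = 0.740
C(5,2)·0.740^2·0.260^3 = 0.096246
C(5,3)·0.740^3·0.260^2 = 0.273931
C(5,4)·0.740^4·0.260^1 = 0.389825
C(5,5)·0.740^5·0.260^0 = 0.221901
Sum = 0.9819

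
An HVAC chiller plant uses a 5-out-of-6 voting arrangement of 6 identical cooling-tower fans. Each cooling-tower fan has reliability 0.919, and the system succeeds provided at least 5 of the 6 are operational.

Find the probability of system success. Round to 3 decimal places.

0.921

R = Σ_{i=5}^{6} C(6,i) p^i (1−p)^{6−i} with p = 0.919
C(6,5)·0.919^5·0.081^1 = 0.31858
C(6,6)·0.919^6·0.081^0 = 0.60241
Sum = 0.921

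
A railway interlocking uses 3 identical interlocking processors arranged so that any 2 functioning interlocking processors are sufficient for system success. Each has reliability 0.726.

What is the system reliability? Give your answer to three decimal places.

0.816

R = Σ_{i=2}^{3} C(3,i) p^i (1−p)^{3−i} with p = 0.726
C(3,2)·0.726^2·0.274^1 = 0.43326
C(3,3)·0.726^3·0.274^0 = 0.38266
Sum = 0.816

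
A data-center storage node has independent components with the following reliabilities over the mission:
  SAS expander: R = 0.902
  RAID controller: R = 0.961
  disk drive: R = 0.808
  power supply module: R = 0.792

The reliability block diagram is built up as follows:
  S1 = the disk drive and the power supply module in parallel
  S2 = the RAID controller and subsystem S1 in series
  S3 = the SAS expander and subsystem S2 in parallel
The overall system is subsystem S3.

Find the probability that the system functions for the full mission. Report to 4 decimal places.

0.9924

Parallel (disk drive and power supply module): 1 − (1 − 0.808000)(1 − 0.792000) = 0.960064
Series (RAID controller and [0.960064]): 0.961000 × 0.960064 = 0.922622
Parallel (SAS expander and [0.922622]): 1 − (1 − 0.902000)(1 − 0.922622) = 0.9924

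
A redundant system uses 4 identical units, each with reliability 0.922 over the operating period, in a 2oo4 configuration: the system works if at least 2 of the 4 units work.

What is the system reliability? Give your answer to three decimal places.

0.998

R = Σ_{i=2}^{4} C(4,i) p^i (1−p)^{4−i} with p = 0.922
C(4,2)·0.922^2·0.078^2 = 0.03103
C(4,3)·0.922^3·0.078^1 = 0.24454
C(4,4)·0.922^4·0.078^0 = 0.72264
Sum = 0.998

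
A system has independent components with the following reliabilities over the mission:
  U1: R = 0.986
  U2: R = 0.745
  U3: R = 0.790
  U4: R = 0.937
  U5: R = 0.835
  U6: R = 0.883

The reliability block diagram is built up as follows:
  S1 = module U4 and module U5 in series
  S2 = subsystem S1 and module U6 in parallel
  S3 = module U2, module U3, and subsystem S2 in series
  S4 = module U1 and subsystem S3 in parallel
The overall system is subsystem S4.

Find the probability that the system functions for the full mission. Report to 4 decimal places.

Series (U4 and U5): 0.937000 × 0.835000 = 0.782395
Parallel ([0.782395] and U6): 1 − (1 − 0.782395)(1 − 0.883000) = 0.974540
Series (U2, U3, and [0.974540]): 0.745000 × 0.790000 × 0.974540 = 0.573566
Parallel (U1 and [0.573566]): 1 − (1 − 0.986000)(1 − 0.573566) = 0.9940

0.9940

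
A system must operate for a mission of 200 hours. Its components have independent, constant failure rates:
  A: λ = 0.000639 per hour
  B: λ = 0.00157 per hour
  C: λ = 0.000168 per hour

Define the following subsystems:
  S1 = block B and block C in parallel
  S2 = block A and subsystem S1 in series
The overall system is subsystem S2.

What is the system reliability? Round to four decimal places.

0.8722

R(A) = exp(−0.000639 × 200) = 0.880029
R(B) = exp(−0.00157 × 200) = 0.730519
R(C) = exp(−0.000168 × 200) = 0.966958
Parallel (B and C): 1 − (1 − 0.730519)(1 − 0.966958) = 0.991096
Series (A and [0.991096]): 0.880029 × 0.991096 = 0.8722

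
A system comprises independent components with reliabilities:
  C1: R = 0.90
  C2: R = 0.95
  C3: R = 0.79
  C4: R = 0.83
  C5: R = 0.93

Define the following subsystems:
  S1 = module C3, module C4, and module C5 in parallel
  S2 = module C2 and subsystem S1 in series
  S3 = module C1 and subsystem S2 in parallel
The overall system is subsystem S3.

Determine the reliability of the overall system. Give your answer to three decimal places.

0.995

Parallel (C3, C4, and C5): 1 − (1 − 0.79000)(1 − 0.83000)(1 − 0.93000) = 0.99750
Series (C2 and [0.99750]): 0.95000 × 0.99750 = 0.94763
Parallel (C1 and [0.94763]): 1 − (1 − 0.90000)(1 − 0.94763) = 0.995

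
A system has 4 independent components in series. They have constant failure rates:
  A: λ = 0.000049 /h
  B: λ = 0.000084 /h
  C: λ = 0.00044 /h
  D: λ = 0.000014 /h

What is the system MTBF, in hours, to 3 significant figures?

Series of exponential components: λ_sys = Σ λ_i
λ_sys = 0.000049 + 0.000084 + 0.00044 + 0.000014 = 5.8700e-04 /h
MTBF = 1 / λ_sys = 1700 h

1700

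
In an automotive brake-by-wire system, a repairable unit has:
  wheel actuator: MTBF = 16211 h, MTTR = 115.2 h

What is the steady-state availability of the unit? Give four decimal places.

0.9929

A(wheel actuator) = MTBF/(MTBF+MTTR) = 16211/(16211+115.2) = 0.9929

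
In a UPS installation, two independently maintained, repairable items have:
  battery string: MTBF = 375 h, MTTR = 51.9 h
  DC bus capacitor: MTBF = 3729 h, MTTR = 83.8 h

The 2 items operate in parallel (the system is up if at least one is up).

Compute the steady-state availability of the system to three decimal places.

0.997

A(battery string) = MTBF/(MTBF+MTTR) = 375/(375+51.9) = 0.878426
A(DC bus capacitor) = MTBF/(MTBF+MTTR) = 3729/(3729+83.8) = 0.978021
Parallel availability: 1 − (1 − 0.878426)(1 − 0.978021) = 0.997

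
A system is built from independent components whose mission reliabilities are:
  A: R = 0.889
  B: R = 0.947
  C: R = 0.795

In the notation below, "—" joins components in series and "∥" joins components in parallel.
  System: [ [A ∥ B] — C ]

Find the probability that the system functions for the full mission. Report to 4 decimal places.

Parallel (A and B): 1 − (1 − 0.889000)(1 − 0.947000) = 0.994117
Series ([0.994117] and C): 0.994117 × 0.795000 = 0.7903

0.7903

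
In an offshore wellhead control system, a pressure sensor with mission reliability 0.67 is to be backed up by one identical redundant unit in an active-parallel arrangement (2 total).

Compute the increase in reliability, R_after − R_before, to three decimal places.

0.221

R_before = 0.67
R_after = 1 − (1 − 0.67)^2 = 0.891
ΔR = 0.891 − 0.67 = 0.221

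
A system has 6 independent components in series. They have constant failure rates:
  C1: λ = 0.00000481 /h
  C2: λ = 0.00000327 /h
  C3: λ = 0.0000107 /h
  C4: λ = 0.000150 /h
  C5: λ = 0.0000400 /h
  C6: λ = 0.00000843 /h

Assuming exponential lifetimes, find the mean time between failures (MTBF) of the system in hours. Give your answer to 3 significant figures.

4600

Series of exponential components: λ_sys = Σ λ_i
λ_sys = 0.00000481 + 0.00000327 + 0.0000107 + 0.000150 + 0.0000400 + 0.00000843 = 2.1721e-04 /h
MTBF = 1 / λ_sys = 4600 h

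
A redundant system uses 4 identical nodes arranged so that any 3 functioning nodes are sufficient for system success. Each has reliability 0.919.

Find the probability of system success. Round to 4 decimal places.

R = Σ_{i=3}^{4} C(4,i) p^i (1−p)^{4−i} with p = 0.919
C(4,3)·0.919^3·0.081^1 = 0.251473
C(4,4)·0.919^4·0.081^0 = 0.713283
Sum = 0.9648

0.9648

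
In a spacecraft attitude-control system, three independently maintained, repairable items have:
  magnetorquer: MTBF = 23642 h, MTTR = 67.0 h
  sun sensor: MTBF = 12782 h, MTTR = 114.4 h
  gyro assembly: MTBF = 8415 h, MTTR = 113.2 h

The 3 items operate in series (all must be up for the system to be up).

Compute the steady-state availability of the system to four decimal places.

A(magnetorquer) = MTBF/(MTBF+MTTR) = 23642/(23642+67.0) = 0.997174
A(sun sensor) = MTBF/(MTBF+MTTR) = 12782/(12782+114.4) = 0.991129
A(gyro assembly) = MTBF/(MTBF+MTTR) = 8415/(8415+113.2) = 0.986726
Series availability: 0.997174 × 0.991129 × 0.986726 = 0.9752

0.9752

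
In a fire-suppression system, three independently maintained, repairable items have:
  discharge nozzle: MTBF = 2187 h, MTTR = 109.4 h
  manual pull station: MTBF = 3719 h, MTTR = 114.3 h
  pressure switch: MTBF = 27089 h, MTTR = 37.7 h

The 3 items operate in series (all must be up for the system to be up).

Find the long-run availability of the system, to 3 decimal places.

A(discharge nozzle) = MTBF/(MTBF+MTTR) = 2187/(2187+109.4) = 0.952360
A(manual pull station) = MTBF/(MTBF+MTTR) = 3719/(3719+114.3) = 0.970182
A(pressure switch) = MTBF/(MTBF+MTTR) = 27089/(27089+37.7) = 0.998610
Series availability: 0.952360 × 0.970182 × 0.998610 = 0.923

0.923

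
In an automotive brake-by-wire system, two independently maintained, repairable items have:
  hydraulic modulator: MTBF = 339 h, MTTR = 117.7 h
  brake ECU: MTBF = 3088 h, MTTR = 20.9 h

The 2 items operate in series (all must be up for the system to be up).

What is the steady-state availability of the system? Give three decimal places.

A(hydraulic modulator) = MTBF/(MTBF+MTTR) = 339/(339+117.7) = 0.742282
A(brake ECU) = MTBF/(MTBF+MTTR) = 3088/(3088+20.9) = 0.993277
Series availability: 0.742282 × 0.993277 = 0.737

0.737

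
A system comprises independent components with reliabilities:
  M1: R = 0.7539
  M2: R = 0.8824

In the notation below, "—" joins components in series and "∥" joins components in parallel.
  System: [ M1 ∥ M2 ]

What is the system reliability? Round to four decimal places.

0.9711

Parallel (M1 and M2): 1 − (1 − 0.753900)(1 − 0.882400) = 0.9711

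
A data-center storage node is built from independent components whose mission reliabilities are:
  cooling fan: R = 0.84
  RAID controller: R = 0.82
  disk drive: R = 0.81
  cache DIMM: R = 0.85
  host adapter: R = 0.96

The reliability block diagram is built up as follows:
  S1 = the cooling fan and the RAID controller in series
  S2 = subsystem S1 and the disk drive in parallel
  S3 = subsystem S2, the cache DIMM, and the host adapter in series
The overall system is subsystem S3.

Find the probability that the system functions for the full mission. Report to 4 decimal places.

0.7678

Series (cooling fan and RAID controller): 0.840000 × 0.820000 = 0.688800
Parallel ([0.688800] and disk drive): 1 − (1 − 0.688800)(1 − 0.810000) = 0.940872
Series ([0.940872], cache DIMM, and host adapter): 0.940872 × 0.850000 × 0.960000 = 0.7678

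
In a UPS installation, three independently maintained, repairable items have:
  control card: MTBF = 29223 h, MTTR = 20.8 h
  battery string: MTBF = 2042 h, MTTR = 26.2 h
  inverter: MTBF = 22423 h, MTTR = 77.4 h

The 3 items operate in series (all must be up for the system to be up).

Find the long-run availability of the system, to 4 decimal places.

0.9832

A(control card) = MTBF/(MTBF+MTTR) = 29223/(29223+20.8) = 0.999289
A(battery string) = MTBF/(MTBF+MTTR) = 2042/(2042+26.2) = 0.987332
A(inverter) = MTBF/(MTBF+MTTR) = 22423/(22423+77.4) = 0.996560
Series availability: 0.999289 × 0.987332 × 0.996560 = 0.9832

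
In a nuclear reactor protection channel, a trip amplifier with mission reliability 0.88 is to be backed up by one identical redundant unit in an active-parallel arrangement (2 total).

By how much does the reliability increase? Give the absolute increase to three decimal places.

0.106

R_before = 0.88
R_after = 1 − (1 − 0.88)^2 = 0.986
ΔR = 0.986 − 0.88 = 0.106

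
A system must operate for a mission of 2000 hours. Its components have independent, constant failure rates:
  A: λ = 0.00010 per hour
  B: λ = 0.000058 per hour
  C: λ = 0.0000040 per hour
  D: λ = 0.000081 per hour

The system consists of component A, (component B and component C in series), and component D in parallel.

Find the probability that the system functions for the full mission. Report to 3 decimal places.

R(A) = exp(−0.00010 × 2000) = 0.81873
R(B) = exp(−0.000058 × 2000) = 0.89048
R(C) = exp(−0.0000040 × 2000) = 0.99203
R(D) = exp(−0.000081 × 2000) = 0.85044
Series (B and C): 0.89048 × 0.99203 = 0.88338
Parallel (A, [0.88338], and D): 1 − (1 − 0.81873)(1 − 0.88338)(1 − 0.85044) = 0.997

0.997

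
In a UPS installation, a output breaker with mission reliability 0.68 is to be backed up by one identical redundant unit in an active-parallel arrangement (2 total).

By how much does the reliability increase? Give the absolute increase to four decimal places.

R_before = 0.68
R_after = 1 − (1 − 0.68)^2 = 0.8976
ΔR = 0.8976 − 0.68 = 0.2176

0.2176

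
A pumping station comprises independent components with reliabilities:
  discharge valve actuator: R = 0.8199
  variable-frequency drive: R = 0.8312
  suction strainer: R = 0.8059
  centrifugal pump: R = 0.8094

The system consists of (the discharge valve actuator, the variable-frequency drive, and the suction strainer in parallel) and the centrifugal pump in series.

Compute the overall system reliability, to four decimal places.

0.8046

Parallel (discharge valve actuator, variable-frequency drive, and suction strainer): 1 − (1 − 0.819900)(1 − 0.831200)(1 − 0.805900) = 0.994099
Series ([0.994099] and centrifugal pump): 0.994099 × 0.809400 = 0.8046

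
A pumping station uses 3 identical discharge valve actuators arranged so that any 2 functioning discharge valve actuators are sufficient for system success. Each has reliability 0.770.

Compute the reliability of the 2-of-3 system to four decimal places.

R = Σ_{i=2}^{3} C(3,i) p^i (1−p)^{3−i} with p = 0.770
C(3,2)·0.770^2·0.230^1 = 0.409101
C(3,3)·0.770^3·0.230^0 = 0.456533
Sum = 0.8656

0.8656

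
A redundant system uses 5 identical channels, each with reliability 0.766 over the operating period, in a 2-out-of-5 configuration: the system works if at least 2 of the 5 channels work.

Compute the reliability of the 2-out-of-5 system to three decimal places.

0.988

R = Σ_{i=2}^{5} C(5,i) p^i (1−p)^{5−i} with p = 0.766
C(5,2)·0.766^2·0.234^3 = 0.07518
C(5,3)·0.766^3·0.234^2 = 0.24610
C(5,4)·0.766^4·0.234^1 = 0.40281
C(5,5)·0.766^5·0.234^0 = 0.26372
Sum = 0.988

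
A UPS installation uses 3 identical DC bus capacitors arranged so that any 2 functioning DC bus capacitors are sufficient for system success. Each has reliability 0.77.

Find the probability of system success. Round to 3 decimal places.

0.866

R = Σ_{i=2}^{3} C(3,i) p^i (1−p)^{3−i} with p = 0.77
C(3,2)·0.77^2·0.23^1 = 0.40910
C(3,3)·0.77^3·0.23^0 = 0.45653
Sum = 0.866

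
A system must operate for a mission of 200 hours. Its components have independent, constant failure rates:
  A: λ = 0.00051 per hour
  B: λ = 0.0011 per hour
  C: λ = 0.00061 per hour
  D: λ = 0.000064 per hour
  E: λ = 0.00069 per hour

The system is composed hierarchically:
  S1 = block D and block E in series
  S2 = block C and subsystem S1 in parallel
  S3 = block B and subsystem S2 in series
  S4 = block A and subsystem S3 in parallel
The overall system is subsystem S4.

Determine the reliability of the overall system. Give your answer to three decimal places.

R(A) = exp(−0.00051 × 200) = 0.90303
R(B) = exp(−0.0011 × 200) = 0.80252
R(C) = exp(−0.00061 × 200) = 0.88515
R(D) = exp(−0.000064 × 200) = 0.98728
R(E) = exp(−0.00069 × 200) = 0.87110
Series (D and E): 0.98728 × 0.87110 = 0.86002
Parallel (C and [0.86002]): 1 − (1 − 0.88515)(1 − 0.86002) = 0.98392
Series (B and [0.98392]): 0.80252 × 0.98392 = 0.78962
Parallel (A and [0.78962]): 1 − (1 − 0.90303)(1 − 0.78962) = 0.980

0.980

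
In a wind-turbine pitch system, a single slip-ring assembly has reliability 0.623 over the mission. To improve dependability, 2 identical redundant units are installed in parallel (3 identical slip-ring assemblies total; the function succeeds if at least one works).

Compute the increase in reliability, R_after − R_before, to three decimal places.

0.323

R_before = 0.623
R_after = 1 − (1 − 0.623)^3 = 0.946
ΔR = 0.946 − 0.623 = 0.323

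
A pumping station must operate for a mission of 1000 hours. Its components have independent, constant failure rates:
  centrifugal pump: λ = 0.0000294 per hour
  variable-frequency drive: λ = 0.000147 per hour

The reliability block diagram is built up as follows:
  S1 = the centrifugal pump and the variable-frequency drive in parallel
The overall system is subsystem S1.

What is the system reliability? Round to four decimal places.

0.9960

R(centrifugal pump) = exp(−0.0000294 × 1000) = 0.971028
R(variable-frequency drive) = exp(−0.000147 × 1000) = 0.863294
Parallel (centrifugal pump and variable-frequency drive): 1 − (1 − 0.971028)(1 − 0.863294) = 0.9960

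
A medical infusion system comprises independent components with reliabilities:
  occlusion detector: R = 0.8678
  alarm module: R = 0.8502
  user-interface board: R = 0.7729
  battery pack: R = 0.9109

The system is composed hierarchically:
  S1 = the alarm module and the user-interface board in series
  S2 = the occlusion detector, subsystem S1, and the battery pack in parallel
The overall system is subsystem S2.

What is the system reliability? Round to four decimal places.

0.9960

Series (alarm module and user-interface board): 0.850200 × 0.772900 = 0.657120
Parallel (occlusion detector, [0.657120], and battery pack): 1 − (1 − 0.867800)(1 − 0.657120)(1 − 0.910900) = 0.9960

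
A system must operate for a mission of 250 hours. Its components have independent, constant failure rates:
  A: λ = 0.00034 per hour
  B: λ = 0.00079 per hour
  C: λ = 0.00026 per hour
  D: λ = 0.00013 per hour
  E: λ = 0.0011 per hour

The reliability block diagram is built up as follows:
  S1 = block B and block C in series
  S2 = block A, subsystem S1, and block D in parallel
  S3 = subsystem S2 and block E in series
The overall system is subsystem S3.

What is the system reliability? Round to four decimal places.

R(A) = exp(−0.00034 × 250) = 0.918512
R(B) = exp(−0.00079 × 250) = 0.820780
R(C) = exp(−0.00026 × 250) = 0.937067
R(D) = exp(−0.00013 × 250) = 0.968022
R(E) = exp(−0.0011 × 250) = 0.759572
Series (B and C): 0.820780 × 0.937067 = 0.769126
Parallel (A, [0.769126], and D): 1 − (1 − 0.918512)(1 − 0.769126)(1 − 0.968022) = 0.999398
Series ([0.999398] and E): 0.999398 × 0.759572 = 0.7591

0.7591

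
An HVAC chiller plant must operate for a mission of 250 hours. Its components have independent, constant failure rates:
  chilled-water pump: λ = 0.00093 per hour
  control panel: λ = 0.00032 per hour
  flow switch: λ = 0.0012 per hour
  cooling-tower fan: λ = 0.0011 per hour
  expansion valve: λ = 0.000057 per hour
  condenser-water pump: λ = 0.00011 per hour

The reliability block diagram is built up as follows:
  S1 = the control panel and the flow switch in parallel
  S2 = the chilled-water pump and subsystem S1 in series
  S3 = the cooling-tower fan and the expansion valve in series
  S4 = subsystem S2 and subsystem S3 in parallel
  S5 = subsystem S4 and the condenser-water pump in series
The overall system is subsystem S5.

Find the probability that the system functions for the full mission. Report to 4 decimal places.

R(chilled-water pump) = exp(−0.00093 × 250) = 0.792550
R(control panel) = exp(−0.00032 × 250) = 0.923116
R(flow switch) = exp(−0.0012 × 250) = 0.740818
R(cooling-tower fan) = exp(−0.0011 × 250) = 0.759572
R(expansion valve) = exp(−0.000057 × 250) = 0.985851
R(condenser-water pump) = exp(−0.00011 × 250) = 0.972875
Parallel (control panel and flow switch): 1 − (1 − 0.923116)(1 − 0.740818) = 0.980073
Series (chilled-water pump and [0.980073]): 0.792550 × 0.980073 = 0.776757
Series (cooling-tower fan and expansion valve): 0.759572 × 0.985851 = 0.748825
Parallel ([0.776757] and [0.748825]): 1 − (1 − 0.776757)(1 − 0.748825) = 0.943927
Series ([0.943927] and condenser-water pump): 0.943927 × 0.972875 = 0.9183

0.9183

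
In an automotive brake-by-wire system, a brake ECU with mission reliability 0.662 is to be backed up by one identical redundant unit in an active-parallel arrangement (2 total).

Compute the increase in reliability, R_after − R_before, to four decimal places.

0.2238

R_before = 0.662
R_after = 1 − (1 − 0.662)^2 = 0.8858
ΔR = 0.8858 − 0.662 = 0.2238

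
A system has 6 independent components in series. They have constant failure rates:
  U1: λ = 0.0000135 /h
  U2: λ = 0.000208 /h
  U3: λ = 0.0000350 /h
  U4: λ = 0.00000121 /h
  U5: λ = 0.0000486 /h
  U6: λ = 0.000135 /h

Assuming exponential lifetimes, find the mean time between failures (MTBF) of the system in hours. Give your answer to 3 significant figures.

Series of exponential components: λ_sys = Σ λ_i
λ_sys = 0.0000135 + 0.000208 + 0.0000350 + 0.00000121 + 0.0000486 + 0.000135 = 4.4131e-04 /h
MTBF = 1 / λ_sys = 2270 h

2270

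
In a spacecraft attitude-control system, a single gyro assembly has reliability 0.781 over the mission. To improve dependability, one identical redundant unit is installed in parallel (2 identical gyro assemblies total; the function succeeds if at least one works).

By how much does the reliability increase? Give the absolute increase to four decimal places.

R_before = 0.781
R_after = 1 − (1 − 0.781)^2 = 0.9520
ΔR = 0.9520 − 0.781 = 0.1710

0.1710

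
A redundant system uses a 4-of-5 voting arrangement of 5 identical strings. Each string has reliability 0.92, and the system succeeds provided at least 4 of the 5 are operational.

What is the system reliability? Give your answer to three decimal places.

R = Σ_{i=4}^{5} C(5,i) p^i (1−p)^{5−i} with p = 0.92
C(5,4)·0.92^4·0.08^1 = 0.28656
C(5,5)·0.92^5·0.08^0 = 0.65908
Sum = 0.946

0.946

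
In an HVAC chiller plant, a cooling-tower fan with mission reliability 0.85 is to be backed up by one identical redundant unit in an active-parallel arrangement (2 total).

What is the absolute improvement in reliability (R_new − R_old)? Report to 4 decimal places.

R_before = 0.85
R_after = 1 − (1 − 0.85)^2 = 0.9775
ΔR = 0.9775 − 0.85 = 0.1275

0.1275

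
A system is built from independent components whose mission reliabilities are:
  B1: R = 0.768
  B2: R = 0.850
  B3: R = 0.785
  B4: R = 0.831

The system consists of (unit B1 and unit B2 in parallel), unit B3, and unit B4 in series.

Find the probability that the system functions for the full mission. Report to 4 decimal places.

0.6296

Parallel (B1 and B2): 1 − (1 − 0.768000)(1 − 0.850000) = 0.965200
Series ([0.965200], B3, and B4): 0.965200 × 0.785000 × 0.831000 = 0.6296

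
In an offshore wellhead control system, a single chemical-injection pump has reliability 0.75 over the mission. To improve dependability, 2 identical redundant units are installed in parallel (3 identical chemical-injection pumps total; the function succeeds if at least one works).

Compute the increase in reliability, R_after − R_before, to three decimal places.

0.234

R_before = 0.75
R_after = 1 − (1 − 0.75)^3 = 0.984
ΔR = 0.984 − 0.75 = 0.234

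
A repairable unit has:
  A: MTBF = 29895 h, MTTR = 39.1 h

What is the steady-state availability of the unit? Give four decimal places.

A(A) = MTBF/(MTBF+MTTR) = 29895/(29895+39.1) = 0.9987

0.9987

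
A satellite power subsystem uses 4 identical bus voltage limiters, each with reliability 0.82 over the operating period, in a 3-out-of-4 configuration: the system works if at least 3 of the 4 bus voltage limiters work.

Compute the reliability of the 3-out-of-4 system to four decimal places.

0.8491

R = Σ_{i=3}^{4} C(4,i) p^i (1−p)^{4−i} with p = 0.82
C(4,3)·0.82^3·0.18^1 = 0.396985
C(4,4)·0.82^4·0.18^0 = 0.452122
Sum = 0.8491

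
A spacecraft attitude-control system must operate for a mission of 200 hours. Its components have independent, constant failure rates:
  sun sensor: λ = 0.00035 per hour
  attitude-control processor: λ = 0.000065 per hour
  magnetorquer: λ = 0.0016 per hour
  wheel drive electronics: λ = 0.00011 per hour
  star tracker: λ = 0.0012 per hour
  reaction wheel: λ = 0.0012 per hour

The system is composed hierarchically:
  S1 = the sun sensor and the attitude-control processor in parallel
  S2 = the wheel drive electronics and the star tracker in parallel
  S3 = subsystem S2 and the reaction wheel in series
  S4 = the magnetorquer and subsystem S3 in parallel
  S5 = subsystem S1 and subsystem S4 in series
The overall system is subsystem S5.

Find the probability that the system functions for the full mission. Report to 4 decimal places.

0.9397

R(sun sensor) = exp(−0.00035 × 200) = 0.932394
R(attitude-control processor) = exp(−0.000065 × 200) = 0.987084
R(magnetorquer) = exp(−0.0016 × 200) = 0.726149
R(wheel drive electronics) = exp(−0.00011 × 200) = 0.978240
R(star tracker) = exp(−0.0012 × 200) = 0.786628
R(reaction wheel) = exp(−0.0012 × 200) = 0.786628
Parallel (sun sensor and attitude-control processor): 1 − (1 − 0.932394)(1 − 0.987084) = 0.999127
Parallel (wheel drive electronics and star tracker): 1 − (1 − 0.978240)(1 − 0.786628) = 0.995357
Series ([0.995357] and reaction wheel): 0.995357 × 0.786628 = 0.782976
Parallel (magnetorquer and [0.782976]): 1 − (1 − 0.726149)(1 − 0.782976) = 0.940568
Series ([0.999127] and [0.940568]): 0.999127 × 0.940568 = 0.9397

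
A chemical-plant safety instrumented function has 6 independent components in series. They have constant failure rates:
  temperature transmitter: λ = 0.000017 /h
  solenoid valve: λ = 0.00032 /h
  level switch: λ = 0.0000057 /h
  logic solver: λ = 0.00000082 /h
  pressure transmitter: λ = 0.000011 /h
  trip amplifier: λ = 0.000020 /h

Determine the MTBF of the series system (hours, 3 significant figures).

2670

Series of exponential components: λ_sys = Σ λ_i
λ_sys = 0.000017 + 0.00032 + 0.0000057 + 0.00000082 + 0.000011 + 0.000020 = 3.7452e-04 /h
MTBF = 1 / λ_sys = 2670 h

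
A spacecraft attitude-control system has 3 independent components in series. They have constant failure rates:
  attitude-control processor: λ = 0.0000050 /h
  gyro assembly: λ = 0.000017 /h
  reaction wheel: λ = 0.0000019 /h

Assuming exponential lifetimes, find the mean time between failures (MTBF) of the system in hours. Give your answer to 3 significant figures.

41800

Series of exponential components: λ_sys = Σ λ_i
λ_sys = 0.0000050 + 0.000017 + 0.0000019 = 2.3900e-05 /h
MTBF = 1 / λ_sys = 41800 h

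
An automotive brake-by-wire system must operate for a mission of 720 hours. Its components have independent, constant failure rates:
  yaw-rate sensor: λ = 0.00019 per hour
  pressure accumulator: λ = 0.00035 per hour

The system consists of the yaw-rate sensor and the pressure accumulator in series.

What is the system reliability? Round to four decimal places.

0.6779

R(yaw-rate sensor) = exp(−0.00019 × 720) = 0.872145
R(pressure accumulator) = exp(−0.00035 × 720) = 0.777245
Series (yaw-rate sensor and pressure accumulator): 0.872145 × 0.777245 = 0.6779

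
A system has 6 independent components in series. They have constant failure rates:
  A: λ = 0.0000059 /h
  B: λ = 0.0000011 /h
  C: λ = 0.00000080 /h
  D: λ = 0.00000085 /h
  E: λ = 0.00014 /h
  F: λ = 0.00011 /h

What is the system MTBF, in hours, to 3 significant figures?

Series of exponential components: λ_sys = Σ λ_i
λ_sys = 0.0000059 + 0.0000011 + 0.00000080 + 0.00000085 + 0.00014 + 0.00011 = 2.5865e-04 /h
MTBF = 1 / λ_sys = 3870 h

3870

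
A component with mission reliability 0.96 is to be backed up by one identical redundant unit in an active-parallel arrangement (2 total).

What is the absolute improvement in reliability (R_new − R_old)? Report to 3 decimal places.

0.038

R_before = 0.96
R_after = 1 − (1 − 0.96)^2 = 0.998
ΔR = 0.998 − 0.96 = 0.038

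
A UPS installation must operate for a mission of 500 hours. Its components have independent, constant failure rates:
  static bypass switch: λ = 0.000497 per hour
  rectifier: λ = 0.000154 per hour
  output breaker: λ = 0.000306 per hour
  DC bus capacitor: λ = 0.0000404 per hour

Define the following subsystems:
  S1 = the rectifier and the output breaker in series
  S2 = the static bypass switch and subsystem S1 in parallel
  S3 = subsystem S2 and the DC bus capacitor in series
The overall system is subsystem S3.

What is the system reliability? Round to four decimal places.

0.9357

R(static bypass switch) = exp(−0.000497 × 500) = 0.779970
R(rectifier) = exp(−0.000154 × 500) = 0.925890
R(output breaker) = exp(−0.000306 × 500) = 0.858130
R(DC bus capacitor) = exp(−0.0000404 × 500) = 0.980003
Series (rectifier and output breaker): 0.925890 × 0.858130 = 0.794534
Parallel (static bypass switch and [0.794534]): 1 − (1 − 0.779970)(1 − 0.794534) = 0.954791
Series ([0.954791] and DC bus capacitor): 0.954791 × 0.980003 = 0.9357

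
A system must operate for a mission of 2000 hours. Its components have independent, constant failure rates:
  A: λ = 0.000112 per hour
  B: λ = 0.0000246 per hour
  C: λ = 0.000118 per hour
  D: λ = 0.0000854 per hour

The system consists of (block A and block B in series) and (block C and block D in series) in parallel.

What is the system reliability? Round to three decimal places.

R(A) = exp(−0.000112 × 2000) = 0.79932
R(B) = exp(−0.0000246 × 2000) = 0.95199
R(C) = exp(−0.000118 × 2000) = 0.78978
R(D) = exp(−0.0000854 × 2000) = 0.84299
Series (A and B): 0.79932 × 0.95199 = 0.76094
Series (C and D): 0.78978 × 0.84299 = 0.66578
Parallel ([0.76094] and [0.66578]): 1 − (1 − 0.76094)(1 − 0.66578) = 0.920

0.920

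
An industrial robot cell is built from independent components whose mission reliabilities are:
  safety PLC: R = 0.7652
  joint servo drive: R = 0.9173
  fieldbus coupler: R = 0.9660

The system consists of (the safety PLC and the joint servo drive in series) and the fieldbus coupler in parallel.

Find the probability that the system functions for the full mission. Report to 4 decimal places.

0.9899

Series (safety PLC and joint servo drive): 0.765200 × 0.917300 = 0.701918
Parallel ([0.701918] and fieldbus coupler): 1 − (1 − 0.701918)(1 − 0.966000) = 0.9899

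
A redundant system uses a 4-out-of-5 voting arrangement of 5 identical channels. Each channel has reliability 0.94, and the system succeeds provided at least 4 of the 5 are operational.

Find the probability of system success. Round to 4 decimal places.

R = Σ_{i=4}^{5} C(5,i) p^i (1−p)^{5−i} with p = 0.94
C(5,4)·0.94^4·0.06^1 = 0.234225
C(5,5)·0.94^5·0.06^0 = 0.733904
Sum = 0.9681

0.9681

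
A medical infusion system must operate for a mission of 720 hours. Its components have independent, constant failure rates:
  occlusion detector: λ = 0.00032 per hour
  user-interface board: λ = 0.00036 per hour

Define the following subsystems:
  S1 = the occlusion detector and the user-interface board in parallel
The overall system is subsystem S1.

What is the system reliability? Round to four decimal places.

0.9530

R(occlusion detector) = exp(−0.00032 × 720) = 0.794216
R(user-interface board) = exp(−0.00036 × 720) = 0.771669
Parallel (occlusion detector and user-interface board): 1 − (1 − 0.794216)(1 − 0.771669) = 0.9530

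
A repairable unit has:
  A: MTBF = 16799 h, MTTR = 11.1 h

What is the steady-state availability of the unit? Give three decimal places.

0.999

A(A) = MTBF/(MTBF+MTTR) = 16799/(16799+11.1) = 0.999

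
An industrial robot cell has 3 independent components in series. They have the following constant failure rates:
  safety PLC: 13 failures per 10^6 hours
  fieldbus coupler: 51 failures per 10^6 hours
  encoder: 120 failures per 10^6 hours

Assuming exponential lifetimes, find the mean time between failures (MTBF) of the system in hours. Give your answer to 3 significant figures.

5430

Series of exponential components: λ_sys = Σ λ_i
λ_sys = 0.000013 + 0.000051 + 0.00012 = 1.8400e-04 /h
MTBF = 1 / λ_sys = 5430 h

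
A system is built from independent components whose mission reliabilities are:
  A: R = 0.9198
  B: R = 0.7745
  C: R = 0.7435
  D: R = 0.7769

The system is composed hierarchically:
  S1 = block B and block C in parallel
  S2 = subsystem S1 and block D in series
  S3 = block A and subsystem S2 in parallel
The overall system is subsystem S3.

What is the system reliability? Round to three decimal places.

Parallel (B and C): 1 − (1 − 0.77450)(1 − 0.74350) = 0.94216
Series ([0.94216] and D): 0.94216 × 0.77690 = 0.73196
Parallel (A and [0.73196]): 1 − (1 − 0.91980)(1 − 0.73196) = 0.979

0.979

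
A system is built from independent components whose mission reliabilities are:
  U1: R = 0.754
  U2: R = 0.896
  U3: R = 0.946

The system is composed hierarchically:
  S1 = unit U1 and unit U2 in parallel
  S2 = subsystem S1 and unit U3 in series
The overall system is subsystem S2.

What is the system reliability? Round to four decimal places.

0.9218

Parallel (U1 and U2): 1 − (1 − 0.754000)(1 − 0.896000) = 0.974416
Series ([0.974416] and U3): 0.974416 × 0.946000 = 0.9218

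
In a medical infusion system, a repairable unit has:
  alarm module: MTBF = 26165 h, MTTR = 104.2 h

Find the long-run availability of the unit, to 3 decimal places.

A(alarm module) = MTBF/(MTBF+MTTR) = 26165/(26165+104.2) = 0.996

0.996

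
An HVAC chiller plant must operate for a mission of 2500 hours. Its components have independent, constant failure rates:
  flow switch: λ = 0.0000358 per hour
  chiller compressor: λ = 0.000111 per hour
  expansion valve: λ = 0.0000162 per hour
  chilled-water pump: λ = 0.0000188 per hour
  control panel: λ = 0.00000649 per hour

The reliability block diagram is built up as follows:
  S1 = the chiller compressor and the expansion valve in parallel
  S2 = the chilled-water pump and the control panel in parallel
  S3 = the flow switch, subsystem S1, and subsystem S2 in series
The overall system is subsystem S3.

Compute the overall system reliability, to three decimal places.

0.905

R(flow switch) = exp(−0.0000358 × 2500) = 0.91439
R(chiller compressor) = exp(−0.000111 × 2500) = 0.75768
R(expansion valve) = exp(−0.0000162 × 2500) = 0.96031
R(chilled-water pump) = exp(−0.0000188 × 2500) = 0.95409
R(control panel) = exp(−0.00000649 × 2500) = 0.98391
Parallel (chiller compressor and expansion valve): 1 − (1 − 0.75768)(1 − 0.96031) = 0.99038
Parallel (chilled-water pump and control panel): 1 − (1 − 0.95409)(1 − 0.98391) = 0.99926
Series (flow switch, [0.99038], and [0.99926]): 0.91439 × 0.99038 × 0.99926 = 0.905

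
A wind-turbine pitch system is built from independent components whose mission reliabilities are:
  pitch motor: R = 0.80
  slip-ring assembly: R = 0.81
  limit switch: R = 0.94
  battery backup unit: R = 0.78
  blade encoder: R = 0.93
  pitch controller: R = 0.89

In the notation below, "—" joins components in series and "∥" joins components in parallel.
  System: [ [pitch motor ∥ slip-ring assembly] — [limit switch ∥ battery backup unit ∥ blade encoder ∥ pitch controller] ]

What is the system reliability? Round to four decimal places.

Parallel (pitch motor and slip-ring assembly): 1 − (1 − 0.800000)(1 − 0.810000) = 0.962000
Parallel (limit switch, battery backup unit, blade encoder, and pitch controller): 1 − (1 − 0.940000)(1 − 0.780000)(1 − 0.930000)(1 − 0.890000) = 0.999898
Series ([0.962000] and [0.999898]): 0.962000 × 0.999898 = 0.9619

0.9619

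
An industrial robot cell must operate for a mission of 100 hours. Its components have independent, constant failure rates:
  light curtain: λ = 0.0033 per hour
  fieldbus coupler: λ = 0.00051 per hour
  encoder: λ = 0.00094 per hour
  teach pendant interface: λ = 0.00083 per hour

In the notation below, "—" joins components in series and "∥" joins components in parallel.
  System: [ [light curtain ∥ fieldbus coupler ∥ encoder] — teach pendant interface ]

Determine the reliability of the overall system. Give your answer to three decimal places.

R(light curtain) = exp(−0.0033 × 100) = 0.71892
R(fieldbus coupler) = exp(−0.00051 × 100) = 0.95028
R(encoder) = exp(−0.00094 × 100) = 0.91028
R(teach pendant interface) = exp(−0.00083 × 100) = 0.92035
Parallel (light curtain, fieldbus coupler, and encoder): 1 − (1 − 0.71892)(1 − 0.95028)(1 − 0.91028) = 0.99875
Series ([0.99875] and teach pendant interface): 0.99875 × 0.92035 = 0.919

0.919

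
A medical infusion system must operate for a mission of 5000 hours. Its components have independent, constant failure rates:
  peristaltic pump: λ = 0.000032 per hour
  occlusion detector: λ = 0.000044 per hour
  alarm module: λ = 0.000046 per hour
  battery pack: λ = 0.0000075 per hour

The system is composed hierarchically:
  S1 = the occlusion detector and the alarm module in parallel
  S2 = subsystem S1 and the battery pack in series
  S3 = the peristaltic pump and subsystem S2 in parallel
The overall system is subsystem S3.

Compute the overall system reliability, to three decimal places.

0.989

R(peristaltic pump) = exp(−0.000032 × 5000) = 0.85214
R(occlusion detector) = exp(−0.000044 × 5000) = 0.80252
R(alarm module) = exp(−0.000046 × 5000) = 0.79453
R(battery pack) = exp(−0.0000075 × 5000) = 0.96319
Parallel (occlusion detector and alarm module): 1 − (1 − 0.80252)(1 − 0.79453) = 0.95942
Series ([0.95942] and battery pack): 0.95942 × 0.96319 = 0.92410
Parallel (peristaltic pump and [0.92410]): 1 − (1 − 0.85214)(1 − 0.92410) = 0.989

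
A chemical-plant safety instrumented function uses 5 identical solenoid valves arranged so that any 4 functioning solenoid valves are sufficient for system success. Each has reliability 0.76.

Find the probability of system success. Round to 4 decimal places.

R = Σ_{i=4}^{5} C(5,i) p^i (1−p)^{5−i} with p = 0.76
C(5,4)·0.76^4·0.24^1 = 0.400346
C(5,5)·0.76^5·0.24^0 = 0.253553
Sum = 0.6539

0.6539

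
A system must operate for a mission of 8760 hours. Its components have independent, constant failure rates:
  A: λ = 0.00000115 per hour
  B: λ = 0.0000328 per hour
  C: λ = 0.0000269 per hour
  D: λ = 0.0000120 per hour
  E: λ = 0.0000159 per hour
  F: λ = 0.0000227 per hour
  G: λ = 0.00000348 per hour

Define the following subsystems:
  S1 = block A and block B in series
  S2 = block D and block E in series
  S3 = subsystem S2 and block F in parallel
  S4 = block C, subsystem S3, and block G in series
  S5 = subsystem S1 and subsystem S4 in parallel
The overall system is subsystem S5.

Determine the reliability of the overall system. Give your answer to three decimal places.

R(A) = exp(−0.00000115 × 8760) = 0.98998
R(B) = exp(−0.0000328 × 8760) = 0.75027
R(C) = exp(−0.0000269 × 8760) = 0.79006
R(D) = exp(−0.0000120 × 8760) = 0.90022
R(E) = exp(−0.0000159 × 8760) = 0.86998
R(F) = exp(−0.0000227 × 8760) = 0.81967
R(G) = exp(−0.00000348 × 8760) = 0.96998
Series (A and B): 0.98998 × 0.75027 = 0.74275
Series (D and E): 0.90022 × 0.86998 = 0.78317
Parallel ([0.78317] and F): 1 − (1 − 0.78317)(1 − 0.81967) = 0.96090
Series (C, [0.96090], and G): 0.79006 × 0.96090 × 0.96998 = 0.73638
Parallel ([0.74275] and [0.73638]): 1 − (1 − 0.74275)(1 − 0.73638) = 0.932

0.932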